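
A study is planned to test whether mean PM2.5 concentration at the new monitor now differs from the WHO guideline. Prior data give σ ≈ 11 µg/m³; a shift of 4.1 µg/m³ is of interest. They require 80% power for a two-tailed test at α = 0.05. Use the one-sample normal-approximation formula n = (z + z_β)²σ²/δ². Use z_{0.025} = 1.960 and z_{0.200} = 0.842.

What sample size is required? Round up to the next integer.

n = (z_{α/2} + z_β)² · σ² / δ²
  = (1.960 + 0.842)² · 11² / 4.1²
  = 7.8512 · 121 / 16.81
  = 56.51
Round up → n = 57.

n = 57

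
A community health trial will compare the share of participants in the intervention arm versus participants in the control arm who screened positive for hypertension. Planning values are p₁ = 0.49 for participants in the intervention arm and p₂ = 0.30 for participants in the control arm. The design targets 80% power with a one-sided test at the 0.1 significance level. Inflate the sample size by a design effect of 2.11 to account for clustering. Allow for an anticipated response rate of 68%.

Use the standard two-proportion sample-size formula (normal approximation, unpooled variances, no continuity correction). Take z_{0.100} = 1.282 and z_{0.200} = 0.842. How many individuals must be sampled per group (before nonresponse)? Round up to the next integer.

n = 179 per group

n = (z_α + z_β)² · [p₁(1−p₁) + p₂(1−p₂)] / (p₁ − p₂)²
  = (1.282 + 0.842)² · (0.49·0.51 + 0.30·0.70) / (0.19)²
  = (2.124)² · (0.2499 + 0.2100) / 0.0361
  = 4.5114 · 0.4599 / 0.0361
  = 57.47
Design effect: 2.11 × 57.47 = 121.27.
Adjust for 68% response: 121.27 / 0.68 = 178.34.
Round up → n = 179 per group.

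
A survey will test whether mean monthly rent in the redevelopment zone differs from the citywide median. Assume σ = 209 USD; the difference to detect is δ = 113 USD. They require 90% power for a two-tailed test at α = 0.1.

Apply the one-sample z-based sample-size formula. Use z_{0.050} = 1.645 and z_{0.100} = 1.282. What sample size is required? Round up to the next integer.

n = 30

n = (z_{α/2} + z_β)² · σ² / δ²
  = (1.645 + 1.282)² · 209² / 113²
  = 8.5673 · 43681 / 12769
  = 29.31
Round up → n = 30.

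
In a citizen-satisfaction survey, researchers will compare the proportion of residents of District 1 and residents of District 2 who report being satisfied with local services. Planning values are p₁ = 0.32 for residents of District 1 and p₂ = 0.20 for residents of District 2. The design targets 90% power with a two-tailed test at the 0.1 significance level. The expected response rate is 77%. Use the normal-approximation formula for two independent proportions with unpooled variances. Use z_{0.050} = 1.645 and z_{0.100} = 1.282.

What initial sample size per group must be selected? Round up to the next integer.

n = (z_{α/2} + z_β)² · [p₁(1−p₁) + p₂(1−p₂)] / (p₁ − p₂)²
  = (1.645 + 1.282)² · (0.32·0.68 + 0.20·0.80) / (0.12)²
  = (2.927)² · (0.2176 + 0.1600) / 0.0144
  = 8.5673 · 0.3776 / 0.0144
  = 224.65
Adjust for 77% response: 224.65 / 0.77 = 291.76.
Round up → n = 292 per group.

n = 292 per group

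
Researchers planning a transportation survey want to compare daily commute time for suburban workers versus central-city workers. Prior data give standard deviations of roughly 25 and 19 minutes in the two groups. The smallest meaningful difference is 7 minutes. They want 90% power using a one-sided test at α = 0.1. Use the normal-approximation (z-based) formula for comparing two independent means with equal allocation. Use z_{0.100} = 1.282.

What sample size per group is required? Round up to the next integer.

n = (z_α + z_β)² · (σ₁² + σ₂²) / δ²
  = (1.282 + 1.282)² · (25² + 19² = 986) / 7²
  = 6.5741 · 986 / 49
  = 132.29
Round up → n = 133 per group.

n = 133 per group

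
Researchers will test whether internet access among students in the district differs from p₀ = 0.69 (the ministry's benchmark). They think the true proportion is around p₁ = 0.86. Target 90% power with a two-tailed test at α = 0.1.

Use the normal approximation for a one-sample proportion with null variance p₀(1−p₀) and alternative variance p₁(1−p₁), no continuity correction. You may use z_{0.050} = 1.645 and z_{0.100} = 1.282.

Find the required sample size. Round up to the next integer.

n = 51

n = [z_{α/2}·√(p₀q₀) + z_β·√(p₁q₁)]² / (p₁ − p₀)²
  = [1.645·√(0.69·0.31) + 1.282·√(0.86·0.14)]² / (0.17)²
  = [1.645·0.4625 + 1.282·0.3470]² / 0.0289
  = [1.2056]² / 0.0289
  = 50.30
Round up → n = 51.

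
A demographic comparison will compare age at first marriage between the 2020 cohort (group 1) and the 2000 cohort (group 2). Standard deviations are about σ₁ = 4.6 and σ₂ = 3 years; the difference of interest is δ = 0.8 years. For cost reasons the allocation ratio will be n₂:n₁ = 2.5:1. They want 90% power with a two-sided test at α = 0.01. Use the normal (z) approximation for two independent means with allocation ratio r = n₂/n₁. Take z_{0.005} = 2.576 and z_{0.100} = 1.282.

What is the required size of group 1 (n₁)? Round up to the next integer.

n₁ = (z_{α/2} + z_β)² · (σ₁² + σ₂²/r) / δ²
   = (2.576 + 1.282)² · (4.6² + 3²/2.5) / 0.8²
   = 14.8842 · (21.16 + 3.6) / 0.64
   = 14.8842 · 24.76 / 0.64
   = 575.83
Round up → n₁ = 576; n₂ = r·n₁ = 2.5 × 576 = 1440.

n₁ = 576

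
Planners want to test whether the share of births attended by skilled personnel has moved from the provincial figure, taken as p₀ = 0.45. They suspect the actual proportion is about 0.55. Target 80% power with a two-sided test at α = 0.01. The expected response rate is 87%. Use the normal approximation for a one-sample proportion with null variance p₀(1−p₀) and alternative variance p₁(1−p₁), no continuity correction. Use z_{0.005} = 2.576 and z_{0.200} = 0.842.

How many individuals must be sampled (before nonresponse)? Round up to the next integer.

n = 333

n = [z_{α/2}·√(p₀q₀) + z_β·√(p₁q₁)]² / (p₁ − p₀)²
  = [2.576·√(0.45·0.55) + 0.842·√(0.55·0.45)]² / (0.10)²
  = [2.576·0.4975 + 0.842·0.4975]² / 0.0100
  = [1.7004]² / 0.0100
  = 289.15
Adjust for 87% response: 289.15 / 0.87 = 332.35.
Round up → n = 333.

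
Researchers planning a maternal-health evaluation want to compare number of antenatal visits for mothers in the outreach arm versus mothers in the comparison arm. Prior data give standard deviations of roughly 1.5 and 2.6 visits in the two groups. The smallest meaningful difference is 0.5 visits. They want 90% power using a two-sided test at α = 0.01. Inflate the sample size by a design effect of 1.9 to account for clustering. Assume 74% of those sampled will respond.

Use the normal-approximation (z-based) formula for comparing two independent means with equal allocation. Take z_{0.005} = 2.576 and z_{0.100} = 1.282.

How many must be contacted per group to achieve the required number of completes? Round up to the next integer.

n = (z_{α/2} + z_β)² · (σ₁² + σ₂²) / δ²
  = (2.576 + 1.282)² · (1.5² + 2.6² = 9.01) / 0.5²
  = 14.8842 · 9.01 / 0.25
  = 536.43
Design effect: 1.9 × 536.43 = 1019.21.
Adjust for 74% response: 1019.21 / 0.74 = 1377.31.
Round up → n = 1378 per group.

n = 1378 per group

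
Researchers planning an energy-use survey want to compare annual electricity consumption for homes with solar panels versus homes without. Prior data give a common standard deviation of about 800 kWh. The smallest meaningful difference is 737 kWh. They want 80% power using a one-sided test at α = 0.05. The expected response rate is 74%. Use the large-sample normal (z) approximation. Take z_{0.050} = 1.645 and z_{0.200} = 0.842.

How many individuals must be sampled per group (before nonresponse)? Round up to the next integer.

n = 20 per group

n = (z_α + z_β)² · (σ₁² + σ₂²) / δ²
  = (1.645 + 0.842)² · (2·800² = 1280000) / 737²
  = 6.1852 · 1280000 / 543169
  = 14.58
Adjust for 74% response: 14.58 / 0.74 = 19.70.
Round up → n = 20 per group.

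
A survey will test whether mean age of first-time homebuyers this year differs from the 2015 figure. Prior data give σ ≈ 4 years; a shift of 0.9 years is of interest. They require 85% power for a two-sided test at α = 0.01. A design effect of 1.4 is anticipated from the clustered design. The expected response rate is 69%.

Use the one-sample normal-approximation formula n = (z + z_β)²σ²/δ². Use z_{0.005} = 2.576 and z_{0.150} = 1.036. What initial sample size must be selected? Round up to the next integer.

n = (z_{α/2} + z_β)² · σ² / δ²
  = (2.576 + 1.036)² · 4² / 0.9²
  = 13.0465 · 16 / 0.81
  = 257.71
Design effect: 1.4 × 257.71 = 360.79.
Adjust for 69% response: 360.79 / 0.69 = 522.89.
Round up → n = 523.

n = 523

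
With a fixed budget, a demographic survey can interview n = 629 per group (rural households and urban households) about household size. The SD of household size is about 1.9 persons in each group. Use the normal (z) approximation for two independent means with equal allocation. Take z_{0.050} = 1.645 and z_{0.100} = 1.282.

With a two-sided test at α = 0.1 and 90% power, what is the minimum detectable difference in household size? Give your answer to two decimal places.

δ = (z_{α/2} + z_β) · √((σ₁²+σ₂²)/n)
  = (1.645 + 1.282) · √(7.22/629)
  = 2.927 · √0.01148
  = 2.927 · 0.1071
  = 0.3136

Minimum detectable difference ≈ 0.31 persons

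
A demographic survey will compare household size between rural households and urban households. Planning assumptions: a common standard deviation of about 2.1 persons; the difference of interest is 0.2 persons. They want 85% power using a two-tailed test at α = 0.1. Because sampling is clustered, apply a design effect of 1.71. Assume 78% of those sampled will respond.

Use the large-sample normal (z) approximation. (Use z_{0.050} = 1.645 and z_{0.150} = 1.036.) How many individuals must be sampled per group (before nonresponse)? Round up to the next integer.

n = (z_{α/2} + z_β)² · (σ₁² + σ₂²) / δ²
  = (1.645 + 1.036)² · (2·2.1² = 8.82) / 0.2²
  = 7.1878 · 8.82 / 0.04
  = 1584.90
Design effect: 1.71 × 1584.90 = 2710.18.
Adjust for 78% response: 2710.18 / 0.78 = 3474.59.
Round up → n = 3475 per group.

n = 3475 per group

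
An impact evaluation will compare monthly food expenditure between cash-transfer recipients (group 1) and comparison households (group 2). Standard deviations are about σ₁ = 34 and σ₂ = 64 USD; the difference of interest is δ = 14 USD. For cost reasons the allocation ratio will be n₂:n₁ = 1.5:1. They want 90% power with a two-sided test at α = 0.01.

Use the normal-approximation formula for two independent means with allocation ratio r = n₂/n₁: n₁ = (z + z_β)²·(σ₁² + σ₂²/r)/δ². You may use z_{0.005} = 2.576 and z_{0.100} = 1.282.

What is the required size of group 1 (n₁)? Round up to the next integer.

n₁ = (z_{α/2} + z_β)² · (σ₁² + σ₂²/r) / δ²
   = (2.576 + 1.282)² · (34² + 64²/1.5) / 14²
   = 14.8842 · (1156 + 2730.7) / 196
   = 14.8842 · 3886.7 / 196
   = 295.15
Round up → n₁ = 296; n₂ = r·n₁ = 1.5 × 296 = 444.

n₁ = 296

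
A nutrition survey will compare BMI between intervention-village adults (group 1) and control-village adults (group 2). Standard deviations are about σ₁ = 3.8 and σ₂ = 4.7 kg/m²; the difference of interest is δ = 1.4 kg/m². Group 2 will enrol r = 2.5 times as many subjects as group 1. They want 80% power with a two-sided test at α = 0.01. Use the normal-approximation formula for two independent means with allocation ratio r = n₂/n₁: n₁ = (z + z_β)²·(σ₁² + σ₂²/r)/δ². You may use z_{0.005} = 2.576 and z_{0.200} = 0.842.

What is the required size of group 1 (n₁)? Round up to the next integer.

n₁ = (z_{α/2} + z_β)² · (σ₁² + σ₂²/r) / δ²
   = (2.576 + 0.842)² · (3.8² + 4.7²/2.5) / 1.4²
   = 11.6827 · (14.44 + 8.836) / 1.96
   = 11.6827 · 23.276 / 1.96
   = 138.74
Round up → n₁ = 139; n₂ = r·n₁ = 2.5 × 139 = 348.

n₁ = 139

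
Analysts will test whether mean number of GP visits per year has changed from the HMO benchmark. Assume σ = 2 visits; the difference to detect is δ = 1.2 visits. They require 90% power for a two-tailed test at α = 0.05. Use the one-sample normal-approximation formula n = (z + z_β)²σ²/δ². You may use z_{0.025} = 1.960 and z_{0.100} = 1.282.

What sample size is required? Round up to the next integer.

n = (z_{α/2} + z_β)² · σ² / δ²
  = (1.960 + 1.282)² · 2² / 1.2²
  = 10.5106 · 4 / 1.44
  = 29.20
Round up → n = 30.

n = 30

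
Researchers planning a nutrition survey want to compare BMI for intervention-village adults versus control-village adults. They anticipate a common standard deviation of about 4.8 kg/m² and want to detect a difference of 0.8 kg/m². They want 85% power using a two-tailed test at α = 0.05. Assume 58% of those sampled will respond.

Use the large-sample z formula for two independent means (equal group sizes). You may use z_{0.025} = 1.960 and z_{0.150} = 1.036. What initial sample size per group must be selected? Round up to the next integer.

n = 1115 per group

n = (z_{α/2} + z_β)² · (σ₁² + σ₂²) / δ²
  = (1.960 + 1.036)² · (2·4.8² = 46.08) / 0.8²
  = 8.9760 · 46.08 / 0.64
  = 646.27
Adjust for 58% response: 646.27 / 0.58 = 1114.26.
Round up → n = 1115 per group.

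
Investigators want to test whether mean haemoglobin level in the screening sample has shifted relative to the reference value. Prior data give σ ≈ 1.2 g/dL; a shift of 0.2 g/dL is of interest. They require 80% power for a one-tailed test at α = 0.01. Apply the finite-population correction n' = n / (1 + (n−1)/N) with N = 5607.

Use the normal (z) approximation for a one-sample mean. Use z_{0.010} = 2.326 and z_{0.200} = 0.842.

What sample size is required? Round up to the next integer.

n = (z_α + z_β)² · σ² / δ²
  = (2.326 + 0.842)² · 1.2² / 0.2²
  = 10.0362 · 1.44 / 0.04
  = 361.30
Finite-population correction (N = 5607): 361.30 / (1 + (361.30 − 1)/5607) = 339.49.
Round up → n = 340.

n = 340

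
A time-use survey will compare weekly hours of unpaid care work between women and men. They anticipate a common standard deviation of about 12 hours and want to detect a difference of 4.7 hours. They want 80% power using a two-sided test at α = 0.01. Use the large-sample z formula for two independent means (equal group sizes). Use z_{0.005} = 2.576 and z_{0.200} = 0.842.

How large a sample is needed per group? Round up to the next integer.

n = 153 per group

n = (z_{α/2} + z_β)² · (σ₁² + σ₂²) / δ²
  = (2.576 + 0.842)² · (2·12² = 288) / 4.7²
  = 11.6827 · 288 / 22.09
  = 152.31
Round up → n = 153 per group.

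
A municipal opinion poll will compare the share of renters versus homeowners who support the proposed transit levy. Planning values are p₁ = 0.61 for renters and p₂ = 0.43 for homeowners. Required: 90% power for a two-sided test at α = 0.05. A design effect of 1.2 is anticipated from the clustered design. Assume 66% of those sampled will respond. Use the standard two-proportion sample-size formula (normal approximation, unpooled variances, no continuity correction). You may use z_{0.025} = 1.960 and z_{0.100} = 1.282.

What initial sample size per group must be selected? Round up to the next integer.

n = 285 per group

n = (z_{α/2} + z_β)² · [p₁(1−p₁) + p₂(1−p₂)] / (p₁ − p₂)²
  = (1.960 + 1.282)² · (0.61·0.39 + 0.43·0.57) / (0.18)²
  = (3.242)² · (0.2379 + 0.2451) / 0.0324
  = 10.5106 · 0.4830 / 0.0324
  = 156.69
Design effect: 1.2 × 156.69 = 188.02.
Adjust for 66% response: 188.02 / 0.66 = 284.88.
Round up → n = 285 per group.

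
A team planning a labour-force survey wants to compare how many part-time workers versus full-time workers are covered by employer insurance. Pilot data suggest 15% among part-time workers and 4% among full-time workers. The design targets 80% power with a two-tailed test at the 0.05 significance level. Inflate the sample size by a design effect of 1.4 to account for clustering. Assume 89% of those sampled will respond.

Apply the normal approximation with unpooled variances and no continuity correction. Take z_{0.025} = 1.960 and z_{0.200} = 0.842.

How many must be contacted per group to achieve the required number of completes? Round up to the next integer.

n = (z_{α/2} + z_β)² · [p₁(1−p₁) + p₂(1−p₂)] / (p₁ − p₂)²
  = (1.960 + 0.842)² · (0.15·0.85 + 0.04·0.96) / (0.11)²
  = (2.802)² · (0.1275 + 0.0384) / 0.0121
  = 7.8512 · 0.1659 / 0.0121
  = 107.65
Design effect: 1.4 × 107.65 = 150.70.
Adjust for 89% response: 150.70 / 0.89 = 169.33.
Round up → n = 170 per group.

n = 170 per group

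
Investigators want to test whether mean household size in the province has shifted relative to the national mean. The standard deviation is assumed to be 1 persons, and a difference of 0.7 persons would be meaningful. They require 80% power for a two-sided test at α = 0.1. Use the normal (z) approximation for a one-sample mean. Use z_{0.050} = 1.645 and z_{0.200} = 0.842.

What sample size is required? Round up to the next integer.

n = 13

n = (z_{α/2} + z_β)² · σ² / δ²
  = (1.645 + 0.842)² · 1² / 0.7²
  = 6.1852 · 1 / 0.49
  = 12.62
Round up → n = 13.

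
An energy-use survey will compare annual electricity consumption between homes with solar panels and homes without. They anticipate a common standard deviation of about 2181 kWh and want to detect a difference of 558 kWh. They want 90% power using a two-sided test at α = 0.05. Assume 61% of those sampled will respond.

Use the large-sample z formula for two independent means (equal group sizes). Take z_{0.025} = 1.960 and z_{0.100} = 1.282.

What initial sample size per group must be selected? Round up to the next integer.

n = (z_{α/2} + z_β)² · (σ₁² + σ₂²) / δ²
  = (1.960 + 1.282)² · (2·2181² = 9513522) / 558²
  = 10.5106 · 9513522 / 311364
  = 321.14
Adjust for 61% response: 321.14 / 0.61 = 526.46.
Round up → n = 527 per group.

n = 527 per group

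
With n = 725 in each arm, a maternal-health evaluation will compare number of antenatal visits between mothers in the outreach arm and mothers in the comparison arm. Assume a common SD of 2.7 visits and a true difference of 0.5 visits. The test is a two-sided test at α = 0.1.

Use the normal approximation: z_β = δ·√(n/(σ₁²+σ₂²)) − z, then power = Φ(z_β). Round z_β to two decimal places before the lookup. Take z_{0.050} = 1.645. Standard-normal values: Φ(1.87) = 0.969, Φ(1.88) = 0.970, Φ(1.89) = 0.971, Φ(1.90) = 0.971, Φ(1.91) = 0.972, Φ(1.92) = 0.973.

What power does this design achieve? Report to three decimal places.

z_β = δ·√(n/(σ₁²+σ₂²)) − z_{α/2}
    = 0.5 · √(725/14.58) − 1.645
    = 0.5 · 7.05164 − 1.645
    = 3.5258 − 1.645 = 1.8808 → 1.88
Power = Φ(1.88) = 0.970.

Power ≈ 0.970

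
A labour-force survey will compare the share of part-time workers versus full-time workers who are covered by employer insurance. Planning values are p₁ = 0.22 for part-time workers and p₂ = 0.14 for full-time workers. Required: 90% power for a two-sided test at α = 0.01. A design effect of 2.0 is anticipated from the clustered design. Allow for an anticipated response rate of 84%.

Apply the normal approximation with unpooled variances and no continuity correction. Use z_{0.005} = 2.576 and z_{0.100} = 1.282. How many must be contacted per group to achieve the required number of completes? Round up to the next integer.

n = (z_{α/2} + z_β)² · [p₁(1−p₁) + p₂(1−p₂)] / (p₁ − p₂)²
  = (2.576 + 1.282)² · (0.22·0.78 + 0.14·0.86) / (0.08)²
  = (3.858)² · (0.1716 + 0.1204) / 0.0064
  = 14.8842 · 0.2920 / 0.0064
  = 679.09
Design effect: 2.0 × 679.09 = 1358.18.
Adjust for 84% response: 1358.18 / 0.84 = 1616.88.
Round up → n = 1617 per group.

n = 1617 per group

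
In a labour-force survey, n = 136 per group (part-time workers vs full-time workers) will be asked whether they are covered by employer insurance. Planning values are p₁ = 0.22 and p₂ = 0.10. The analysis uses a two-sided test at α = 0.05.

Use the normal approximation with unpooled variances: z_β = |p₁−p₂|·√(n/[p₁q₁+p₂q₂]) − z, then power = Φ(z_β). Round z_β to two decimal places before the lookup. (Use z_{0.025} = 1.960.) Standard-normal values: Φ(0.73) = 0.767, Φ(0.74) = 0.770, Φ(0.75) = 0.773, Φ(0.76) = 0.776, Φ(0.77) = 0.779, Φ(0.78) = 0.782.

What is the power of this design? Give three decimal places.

Power ≈ 0.782

z_β = |p₁−p₂|·√(n/[p₁q₁+p₂q₂]) − z_{α/2}
    = 0.12 · √(136/0.2616) − 1.960
    = 0.12 · 22.8008 − 1.960
    = 2.7361 − 1.960 = 0.7761 → 0.78
Power = Φ(0.78) = 0.782.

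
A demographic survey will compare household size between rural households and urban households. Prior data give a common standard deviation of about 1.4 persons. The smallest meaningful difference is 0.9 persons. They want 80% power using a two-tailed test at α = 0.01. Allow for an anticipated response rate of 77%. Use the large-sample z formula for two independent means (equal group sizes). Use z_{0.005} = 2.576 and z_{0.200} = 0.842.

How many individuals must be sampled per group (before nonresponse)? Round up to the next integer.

n = (z_{α/2} + z_β)² · (σ₁² + σ₂²) / δ²
  = (2.576 + 0.842)² · (2·1.4² = 3.92) / 0.9²
  = 11.6827 · 3.92 / 0.81
  = 56.54
Adjust for 77% response: 56.54 / 0.77 = 73.43.
Round up → n = 74 per group.

n = 74 per group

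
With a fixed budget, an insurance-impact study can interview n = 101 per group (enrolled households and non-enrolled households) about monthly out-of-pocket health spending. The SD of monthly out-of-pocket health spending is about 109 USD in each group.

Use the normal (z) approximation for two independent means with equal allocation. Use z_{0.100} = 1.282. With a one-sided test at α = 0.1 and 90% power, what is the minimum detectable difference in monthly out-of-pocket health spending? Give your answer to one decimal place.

δ = (z_α + z_β) · √((σ₁²+σ₂²)/n)
  = (1.282 + 1.282) · √(23762/101)
  = 2.564 · √235.2673
  = 2.564 · 15.3384
  = 39.3277

Minimum detectable difference ≈ 39.3 USD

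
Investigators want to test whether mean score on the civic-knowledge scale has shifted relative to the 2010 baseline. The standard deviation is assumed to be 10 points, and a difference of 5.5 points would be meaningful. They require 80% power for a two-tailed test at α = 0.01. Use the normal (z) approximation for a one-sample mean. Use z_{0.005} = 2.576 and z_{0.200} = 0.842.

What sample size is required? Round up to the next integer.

n = 39

n = (z_{α/2} + z_β)² · σ² / δ²
  = (2.576 + 0.842)² · 10² / 5.5²
  = 11.6827 · 100 / 30.25
  = 38.62
Round up → n = 39.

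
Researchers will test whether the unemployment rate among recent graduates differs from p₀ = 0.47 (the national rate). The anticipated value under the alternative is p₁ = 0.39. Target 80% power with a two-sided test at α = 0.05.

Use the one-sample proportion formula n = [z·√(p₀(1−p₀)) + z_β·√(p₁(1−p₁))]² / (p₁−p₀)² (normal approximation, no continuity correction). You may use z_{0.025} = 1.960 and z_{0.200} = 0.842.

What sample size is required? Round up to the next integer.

n = 302

n = [z_{α/2}·√(p₀q₀) + z_β·√(p₁q₁)]² / (p₁ − p₀)²
  = [1.960·√(0.47·0.53) + 0.842·√(0.39·0.61)]² / (-0.08)²
  = [1.960·0.4991 + 0.842·0.4877]² / 0.0064
  = [1.3889]² / 0.0064
  = 301.42
Round up → n = 302.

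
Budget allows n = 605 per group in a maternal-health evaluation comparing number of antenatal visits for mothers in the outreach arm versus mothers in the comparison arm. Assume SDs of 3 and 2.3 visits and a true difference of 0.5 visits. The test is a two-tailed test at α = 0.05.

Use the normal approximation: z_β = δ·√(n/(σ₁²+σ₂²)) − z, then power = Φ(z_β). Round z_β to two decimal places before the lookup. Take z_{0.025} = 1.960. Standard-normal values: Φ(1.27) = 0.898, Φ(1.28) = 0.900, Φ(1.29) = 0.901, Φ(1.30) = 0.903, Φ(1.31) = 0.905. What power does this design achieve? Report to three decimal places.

Power ≈ 0.901

z_β = δ·√(n/(σ₁²+σ₂²)) − z_{α/2}
    = 0.5 · √(605/14.29) − 1.960
    = 0.5 · 6.50671 − 1.960
    = 3.2534 − 1.960 = 1.2934 → 1.29
Power = Φ(1.29) = 0.901.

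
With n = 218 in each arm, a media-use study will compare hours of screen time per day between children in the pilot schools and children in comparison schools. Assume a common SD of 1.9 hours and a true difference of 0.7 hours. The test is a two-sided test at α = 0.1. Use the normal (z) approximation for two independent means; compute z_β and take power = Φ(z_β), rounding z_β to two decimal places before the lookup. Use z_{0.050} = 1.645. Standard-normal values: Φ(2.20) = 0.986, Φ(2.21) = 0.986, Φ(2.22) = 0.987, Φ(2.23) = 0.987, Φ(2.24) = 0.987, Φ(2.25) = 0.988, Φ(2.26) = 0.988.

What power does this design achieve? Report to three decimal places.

z_β = δ·√(n/(σ₁²+σ₂²)) − z_{α/2}
    = 0.7 · √(218/7.22) − 1.645
    = 0.7 · 5.49490 − 1.645
    = 3.8464 − 1.645 = 2.2014 → 2.20
Power = Φ(2.20) = 0.986.

Power ≈ 0.986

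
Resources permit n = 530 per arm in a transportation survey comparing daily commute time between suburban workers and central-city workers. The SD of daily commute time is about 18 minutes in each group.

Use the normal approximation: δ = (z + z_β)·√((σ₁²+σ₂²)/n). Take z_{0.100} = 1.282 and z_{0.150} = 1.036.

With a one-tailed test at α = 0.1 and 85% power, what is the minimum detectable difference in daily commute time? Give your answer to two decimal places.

δ = (z_α + z_β) · √((σ₁²+σ₂²)/n)
  = (1.282 + 1.036) · √(648/530)
  = 2.318 · √1.2226
  = 2.318 · 1.1057
  = 2.5631

Minimum detectable difference ≈ 2.56 minutes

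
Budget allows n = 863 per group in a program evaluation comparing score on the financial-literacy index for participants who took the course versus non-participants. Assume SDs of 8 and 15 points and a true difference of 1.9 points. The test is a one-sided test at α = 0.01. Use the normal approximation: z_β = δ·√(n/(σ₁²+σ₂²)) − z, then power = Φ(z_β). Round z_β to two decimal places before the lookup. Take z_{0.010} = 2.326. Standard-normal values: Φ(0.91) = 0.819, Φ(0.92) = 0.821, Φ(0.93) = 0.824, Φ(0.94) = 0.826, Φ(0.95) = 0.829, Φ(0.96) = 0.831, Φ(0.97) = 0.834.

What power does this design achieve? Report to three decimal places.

Power ≈ 0.831

z_β = δ·√(n/(σ₁²+σ₂²)) − z_α
    = 1.9 · √(863/289) − 2.326
    = 1.9 · 1.72805 − 2.326
    = 3.2833 − 2.326 = 0.9573 → 0.96
Power = Φ(0.96) = 0.831.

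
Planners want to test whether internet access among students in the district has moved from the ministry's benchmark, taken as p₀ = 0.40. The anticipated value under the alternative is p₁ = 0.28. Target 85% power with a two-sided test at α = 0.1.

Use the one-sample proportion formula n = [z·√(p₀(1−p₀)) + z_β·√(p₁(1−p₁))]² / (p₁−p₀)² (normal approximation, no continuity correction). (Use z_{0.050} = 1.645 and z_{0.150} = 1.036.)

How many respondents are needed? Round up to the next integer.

n = [z_{α/2}·√(p₀q₀) + z_β·√(p₁q₁)]² / (p₁ − p₀)²
  = [1.645·√(0.40·0.60) + 1.036·√(0.28·0.72)]² / (-0.12)²
  = [1.645·0.4899 + 1.036·0.4490]² / 0.0144
  = [1.2710]² / 0.0144
  = 112.19
Round up → n = 113.

n = 113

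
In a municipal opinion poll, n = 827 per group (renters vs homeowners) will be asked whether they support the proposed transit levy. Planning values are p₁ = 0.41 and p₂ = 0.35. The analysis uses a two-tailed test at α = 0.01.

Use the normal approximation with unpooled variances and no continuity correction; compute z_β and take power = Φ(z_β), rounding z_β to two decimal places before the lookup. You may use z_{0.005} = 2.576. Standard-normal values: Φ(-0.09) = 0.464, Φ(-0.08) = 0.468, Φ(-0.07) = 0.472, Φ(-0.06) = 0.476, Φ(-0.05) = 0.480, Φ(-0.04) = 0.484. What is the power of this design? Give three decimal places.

z_β = |p₁−p₂|·√(n/[p₁q₁+p₂q₂]) − z_{α/2}
    = 0.06 · √(827/0.4694) − 2.576
    = 0.06 · 41.9741 − 2.576
    = 2.5184 − 2.576 = -0.0576 → -0.06
Power = Φ(-0.06) = 0.476.

Power ≈ 0.476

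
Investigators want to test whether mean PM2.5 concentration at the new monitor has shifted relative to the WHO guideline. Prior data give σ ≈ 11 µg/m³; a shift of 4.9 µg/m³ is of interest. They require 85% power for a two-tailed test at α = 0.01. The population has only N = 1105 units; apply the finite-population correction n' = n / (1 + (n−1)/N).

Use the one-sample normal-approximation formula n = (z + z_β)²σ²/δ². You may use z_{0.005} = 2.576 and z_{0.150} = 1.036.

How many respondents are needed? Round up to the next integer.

n = 63

n = (z_{α/2} + z_β)² · σ² / δ²
  = (2.576 + 1.036)² · 11² / 4.9²
  = 13.0465 · 121 / 24.01
  = 65.75
Finite-population correction (N = 1105): 65.75 / (1 + (65.75 − 1)/1105) = 62.11.
Round up → n = 63.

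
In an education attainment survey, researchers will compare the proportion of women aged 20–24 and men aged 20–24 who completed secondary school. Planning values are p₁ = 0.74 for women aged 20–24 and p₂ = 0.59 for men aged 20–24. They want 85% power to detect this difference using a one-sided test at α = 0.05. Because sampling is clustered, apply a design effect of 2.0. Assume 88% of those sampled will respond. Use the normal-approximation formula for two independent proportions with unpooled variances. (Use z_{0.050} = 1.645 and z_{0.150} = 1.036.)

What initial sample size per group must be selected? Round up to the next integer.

n = (z_α + z_β)² · [p₁(1−p₁) + p₂(1−p₂)] / (p₁ − p₂)²
  = (1.645 + 1.036)² · (0.74·0.26 + 0.59·0.41) / (0.15)²
  = (2.681)² · (0.1924 + 0.2419) / 0.0225
  = 7.1878 · 0.4343 / 0.0225
  = 138.74
Design effect: 2.0 × 138.74 = 277.48.
Adjust for 88% response: 277.48 / 0.88 = 315.32.
Round up → n = 316 per group.

n = 316 per group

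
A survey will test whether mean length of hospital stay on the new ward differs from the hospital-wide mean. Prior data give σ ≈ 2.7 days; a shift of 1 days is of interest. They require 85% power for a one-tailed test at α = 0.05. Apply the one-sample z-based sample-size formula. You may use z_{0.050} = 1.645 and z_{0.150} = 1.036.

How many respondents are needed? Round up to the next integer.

n = 53

n = (z_α + z_β)² · σ² / δ²
  = (1.645 + 1.036)² · 2.7² / 1²
  = 7.1878 · 7.29 / 1
  = 52.40
Round up → n = 53.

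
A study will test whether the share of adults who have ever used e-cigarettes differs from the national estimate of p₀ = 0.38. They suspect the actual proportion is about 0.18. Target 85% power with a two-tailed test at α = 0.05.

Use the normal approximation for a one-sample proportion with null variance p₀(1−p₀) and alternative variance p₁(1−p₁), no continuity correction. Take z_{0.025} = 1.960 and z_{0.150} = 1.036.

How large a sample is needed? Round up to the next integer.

n = [z_{α/2}·√(p₀q₀) + z_β·√(p₁q₁)]² / (p₁ − p₀)²
  = [1.960·√(0.38·0.62) + 1.036·√(0.18·0.82)]² / (-0.20)²
  = [1.960·0.4854 + 1.036·0.3842]² / 0.0400
  = [1.3494]² / 0.0400
  = 45.52
Round up → n = 46.

n = 46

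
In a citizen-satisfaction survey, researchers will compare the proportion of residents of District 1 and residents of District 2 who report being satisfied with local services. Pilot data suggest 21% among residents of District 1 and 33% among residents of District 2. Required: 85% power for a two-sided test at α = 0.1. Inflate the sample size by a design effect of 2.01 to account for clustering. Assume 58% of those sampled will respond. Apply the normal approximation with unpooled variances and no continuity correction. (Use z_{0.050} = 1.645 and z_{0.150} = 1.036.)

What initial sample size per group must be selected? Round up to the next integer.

n = 670 per group

n = (z_{α/2} + z_β)² · [p₁(1−p₁) + p₂(1−p₂)] / (p₁ − p₂)²
  = (1.645 + 1.036)² · (0.21·0.79 + 0.33·0.67) / (-0.12)²
  = (2.681)² · (0.1659 + 0.2211) / 0.0144
  = 7.1878 · 0.3870 / 0.0144
  = 193.17
Design effect: 2.01 × 193.17 = 388.27.
Adjust for 58% response: 388.27 / 0.58 = 669.44.
Round up → n = 670 per group.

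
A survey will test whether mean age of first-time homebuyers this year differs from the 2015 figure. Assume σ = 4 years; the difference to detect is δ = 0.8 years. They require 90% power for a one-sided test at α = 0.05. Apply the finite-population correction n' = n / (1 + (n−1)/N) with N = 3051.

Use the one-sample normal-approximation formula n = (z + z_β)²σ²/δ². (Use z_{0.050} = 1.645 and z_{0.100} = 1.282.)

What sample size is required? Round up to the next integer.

n = 201

n = (z_α + z_β)² · σ² / δ²
  = (1.645 + 1.282)² · 4² / 0.8²
  = 8.5673 · 16 / 0.64
  = 214.18
Finite-population correction (N = 3051): 214.18 / (1 + (214.18 − 1)/3051) = 200.19.
Round up → n = 201.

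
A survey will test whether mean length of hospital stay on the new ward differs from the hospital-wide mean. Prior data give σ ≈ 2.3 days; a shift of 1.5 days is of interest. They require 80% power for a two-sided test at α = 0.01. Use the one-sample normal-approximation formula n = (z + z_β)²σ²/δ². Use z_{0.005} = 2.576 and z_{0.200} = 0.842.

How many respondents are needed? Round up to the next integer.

n = 28

n = (z_{α/2} + z_β)² · σ² / δ²
  = (2.576 + 0.842)² · 2.3² / 1.5²
  = 11.6827 · 5.29 / 2.25
  = 27.47
Round up → n = 28.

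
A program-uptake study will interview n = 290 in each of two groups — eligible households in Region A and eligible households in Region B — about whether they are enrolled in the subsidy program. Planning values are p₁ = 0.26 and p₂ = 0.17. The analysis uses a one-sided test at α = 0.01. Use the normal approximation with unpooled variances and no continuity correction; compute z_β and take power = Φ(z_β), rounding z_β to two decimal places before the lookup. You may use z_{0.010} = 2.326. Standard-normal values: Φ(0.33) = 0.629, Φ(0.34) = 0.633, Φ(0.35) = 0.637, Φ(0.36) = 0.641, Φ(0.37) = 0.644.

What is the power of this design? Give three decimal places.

Power ≈ 0.629

z_β = |p₁−p₂|·√(n/[p₁q₁+p₂q₂]) − z_α
    = 0.09 · √(290/0.3335) − 2.326
    = 0.09 · 29.4884 − 2.326
    = 2.6540 − 2.326 = 0.3280 → 0.33
Power = Φ(0.33) = 0.629.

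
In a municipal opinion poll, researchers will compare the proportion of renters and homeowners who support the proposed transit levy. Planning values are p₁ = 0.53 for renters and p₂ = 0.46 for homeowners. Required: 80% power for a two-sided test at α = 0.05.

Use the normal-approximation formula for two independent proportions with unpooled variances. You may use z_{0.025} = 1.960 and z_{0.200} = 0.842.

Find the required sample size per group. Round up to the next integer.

n = 798 per group

n = (z_{α/2} + z_β)² · [p₁(1−p₁) + p₂(1−p₂)] / (p₁ − p₂)²
  = (1.960 + 0.842)² · (0.53·0.47 + 0.46·0.54) / (0.07)²
  = (2.802)² · (0.2491 + 0.2484) / 0.0049
  = 7.8512 · 0.4975 / 0.0049
  = 797.14
Round up → n = 798 per group.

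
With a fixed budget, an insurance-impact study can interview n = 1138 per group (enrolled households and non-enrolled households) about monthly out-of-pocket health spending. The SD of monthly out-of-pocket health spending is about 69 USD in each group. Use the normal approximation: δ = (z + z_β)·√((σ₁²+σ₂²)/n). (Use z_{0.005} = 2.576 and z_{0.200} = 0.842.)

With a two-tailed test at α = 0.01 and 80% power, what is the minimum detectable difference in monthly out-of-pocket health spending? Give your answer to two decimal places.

δ = (z_{α/2} + z_β) · √((σ₁²+σ₂²)/n)
  = (2.576 + 0.842) · √(9522/1138)
  = 3.418 · √8.3673
  = 3.418 · 2.8926
  = 9.8870

Minimum detectable difference ≈ 9.89 USD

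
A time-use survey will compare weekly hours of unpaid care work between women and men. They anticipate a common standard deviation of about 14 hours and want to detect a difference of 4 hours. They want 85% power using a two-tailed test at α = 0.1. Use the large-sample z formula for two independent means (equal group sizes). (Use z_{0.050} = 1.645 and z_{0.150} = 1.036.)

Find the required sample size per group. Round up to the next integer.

n = (z_{α/2} + z_β)² · (σ₁² + σ₂²) / δ²
  = (1.645 + 1.036)² · (2·14² = 392) / 4²
  = 7.1878 · 392 / 16
  = 176.10
Round up → n = 177 per group.

n = 177 per group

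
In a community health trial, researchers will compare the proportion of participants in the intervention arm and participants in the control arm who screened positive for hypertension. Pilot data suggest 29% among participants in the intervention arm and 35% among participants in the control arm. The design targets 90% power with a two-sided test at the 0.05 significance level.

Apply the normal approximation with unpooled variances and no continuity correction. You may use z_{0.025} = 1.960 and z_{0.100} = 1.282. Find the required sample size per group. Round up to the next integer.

n = (z_{α/2} + z_β)² · [p₁(1−p₁) + p₂(1−p₂)] / (p₁ − p₂)²
  = (1.960 + 1.282)² · (0.29·0.71 + 0.35·0.65) / (-0.06)²
  = (3.242)² · (0.2059 + 0.2275) / 0.0036
  = 10.5106 · 0.4334 / 0.0036
  = 1265.36
Round up → n = 1266 per group.

n = 1266 per group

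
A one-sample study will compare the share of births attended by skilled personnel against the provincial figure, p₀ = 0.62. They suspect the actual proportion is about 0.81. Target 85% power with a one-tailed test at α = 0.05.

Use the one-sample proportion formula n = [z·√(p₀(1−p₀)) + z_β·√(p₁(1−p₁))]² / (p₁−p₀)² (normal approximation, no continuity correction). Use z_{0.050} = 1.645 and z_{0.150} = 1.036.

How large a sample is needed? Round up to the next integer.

n = [z_α·√(p₀q₀) + z_β·√(p₁q₁)]² / (p₁ − p₀)²
  = [1.645·√(0.62·0.38) + 1.036·√(0.81·0.19)]² / (0.19)²
  = [1.645·0.4854 + 1.036·0.3923]² / 0.0361
  = [1.2049]² / 0.0361
  = 40.21
Round up → n = 41.

n = 41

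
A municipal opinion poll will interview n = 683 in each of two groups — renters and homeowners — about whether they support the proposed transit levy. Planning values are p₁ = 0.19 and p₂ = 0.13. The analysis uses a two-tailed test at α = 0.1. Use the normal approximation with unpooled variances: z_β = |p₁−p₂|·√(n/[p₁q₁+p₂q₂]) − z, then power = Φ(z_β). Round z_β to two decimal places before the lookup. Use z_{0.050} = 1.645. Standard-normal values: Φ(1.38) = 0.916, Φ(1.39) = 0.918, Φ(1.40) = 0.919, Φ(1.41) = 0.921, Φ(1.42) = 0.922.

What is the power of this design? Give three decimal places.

z_β = |p₁−p₂|·√(n/[p₁q₁+p₂q₂]) − z_{α/2}
    = 0.06 · √(683/0.2670) − 1.645
    = 0.06 · 50.5772 − 1.645
    = 3.0346 − 1.645 = 1.3896 → 1.39
Power = Φ(1.39) = 0.918.

Power ≈ 0.918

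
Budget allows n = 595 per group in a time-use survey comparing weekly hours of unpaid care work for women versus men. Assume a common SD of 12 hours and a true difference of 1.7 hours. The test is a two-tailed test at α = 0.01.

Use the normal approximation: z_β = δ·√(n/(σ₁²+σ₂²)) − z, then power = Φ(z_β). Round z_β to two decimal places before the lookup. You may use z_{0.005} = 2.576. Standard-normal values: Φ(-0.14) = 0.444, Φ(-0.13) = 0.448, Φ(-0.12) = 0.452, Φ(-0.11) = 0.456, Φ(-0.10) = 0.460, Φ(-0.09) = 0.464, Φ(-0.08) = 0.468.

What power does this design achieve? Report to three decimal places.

Power ≈ 0.448

z_β = δ·√(n/(σ₁²+σ₂²)) − z_{α/2}
    = 1.7 · √(595/288) − 2.576
    = 1.7 · 1.43735 − 2.576
    = 2.4435 − 2.576 = -0.1325 → -0.13
Power = Φ(-0.13) = 0.448.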